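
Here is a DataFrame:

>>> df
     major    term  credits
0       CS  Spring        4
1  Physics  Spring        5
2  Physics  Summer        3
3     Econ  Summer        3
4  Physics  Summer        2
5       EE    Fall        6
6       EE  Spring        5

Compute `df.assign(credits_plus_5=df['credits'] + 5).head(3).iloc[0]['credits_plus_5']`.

add column credits_plus_5 = df['credits'] + 5:
     major    term  credits  credits_plus_5
0       CS  Spring        4               9
1  Physics  Spring        5              10
2  Physics  Summer        3               8
3     Econ  Summer        3               8
4  Physics  Summer        2               7
5       EE    Fall        6              11
6       EE  Spring        5              10
take first 3 rows:
     major    term  credits  credits_plus_5
0       CS  Spring        4               9
1  Physics  Spring        5              10
2  Physics  Summer        3               8
Finally, value at position 0, column 'credits_plus_5' = 9.

9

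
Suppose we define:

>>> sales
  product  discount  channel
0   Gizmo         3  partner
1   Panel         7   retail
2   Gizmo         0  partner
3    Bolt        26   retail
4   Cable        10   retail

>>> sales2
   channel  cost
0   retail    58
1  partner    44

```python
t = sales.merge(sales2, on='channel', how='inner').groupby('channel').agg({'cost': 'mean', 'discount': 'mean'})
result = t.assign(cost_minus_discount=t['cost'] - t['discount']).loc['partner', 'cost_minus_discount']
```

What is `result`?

42.5

merge on 'channel' (how='inner') → 5 rows:
  product  discount  channel  cost
0   Gizmo         3  partner    44
1   Panel         7   retail    58
2   Gizmo         0  partner    44
3    Bolt        26   retail    58
4   Cable        10   retail    58
group by channel: mean(cost), mean(discount):
         cost   discount
channel                 
partner  44.0   1.500000
retail   58.0  14.333333
add column cost_minus_discount = t['cost'] - t['discount']:
         cost   discount  cost_minus_discount
channel                                      
partner  44.0   1.500000            42.500000
retail   58.0  14.333333            43.666667
value at row 'partner', column 'cost_minus_discount' → 42.5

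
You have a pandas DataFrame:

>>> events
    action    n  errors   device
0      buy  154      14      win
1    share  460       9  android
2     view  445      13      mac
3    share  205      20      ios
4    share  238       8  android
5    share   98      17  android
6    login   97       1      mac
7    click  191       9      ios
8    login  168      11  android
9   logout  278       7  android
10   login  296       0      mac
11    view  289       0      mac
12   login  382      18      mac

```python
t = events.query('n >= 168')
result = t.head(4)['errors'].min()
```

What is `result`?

filter rows where n >= 168:
    action    n  errors   device
1    share  460       9  android
2     view  445      13      mac
3    share  205      20      ios
4    share  238       8  android
7    click  191       9      ios
8    login  168      11  android
9   logout  278       7  android
10   login  296       0      mac
11    view  289       0      mac
12   login  382      18      mac
take first 4 rows:
  action    n  errors   device
1  share  460       9  android
2   view  445      13      mac
3  share  205      20      ios
4  share  238       8  android
Finally, min of column 'errors' = 8.

8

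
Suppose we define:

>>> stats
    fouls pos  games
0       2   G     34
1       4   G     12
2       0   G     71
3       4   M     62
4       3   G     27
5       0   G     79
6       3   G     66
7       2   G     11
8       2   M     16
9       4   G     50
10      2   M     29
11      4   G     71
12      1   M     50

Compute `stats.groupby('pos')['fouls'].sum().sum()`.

group by pos, sum of fouls:
pos
G    22
M     9
Name: fouls, dtype: int64
Reading off the sum of the resulting series, we get 31.

31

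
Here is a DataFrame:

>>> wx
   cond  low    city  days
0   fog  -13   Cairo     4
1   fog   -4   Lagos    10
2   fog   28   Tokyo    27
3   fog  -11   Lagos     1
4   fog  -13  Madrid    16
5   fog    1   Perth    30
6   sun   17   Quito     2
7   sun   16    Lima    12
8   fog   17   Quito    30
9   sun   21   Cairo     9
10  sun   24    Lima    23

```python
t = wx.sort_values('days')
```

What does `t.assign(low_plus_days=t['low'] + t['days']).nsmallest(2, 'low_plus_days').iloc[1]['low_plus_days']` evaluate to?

sort by days:
   cond  low    city  days
3   fog  -11   Lagos     1
6   sun   17   Quito     2
0   fog  -13   Cairo     4
9   sun   21   Cairo     9
1   fog   -4   Lagos    10
7   sun   16    Lima    12
4   fog  -13  Madrid    16
10  sun   24    Lima    23
2   fog   28   Tokyo    27
5   fog    1   Perth    30
8   fog   17   Quito    30
add column low_plus_days = t['low'] + t['days']:
   cond  low    city  days  low_plus_days
3   fog  -11   Lagos     1            -10
6   sun   17   Quito     2             19
0   fog  -13   Cairo     4             -9
9   sun   21   Cairo     9             30
1   fog   -4   Lagos    10              6
7   sun   16    Lima    12             28
4   fog  -13  Madrid    16              3
10  sun   24    Lima    23             47
2   fog   28   Tokyo    27             55
5   fog    1   Perth    30             31
8   fog   17   Quito    30             47
take 2 rows with smallest low_plus_days:
  cond  low   city  days  low_plus_days
3  fog  -11  Lagos     1            -10
0  fog  -13  Cairo     4             -9
Finally, value at position 1, column 'low_plus_days' = -9.

-9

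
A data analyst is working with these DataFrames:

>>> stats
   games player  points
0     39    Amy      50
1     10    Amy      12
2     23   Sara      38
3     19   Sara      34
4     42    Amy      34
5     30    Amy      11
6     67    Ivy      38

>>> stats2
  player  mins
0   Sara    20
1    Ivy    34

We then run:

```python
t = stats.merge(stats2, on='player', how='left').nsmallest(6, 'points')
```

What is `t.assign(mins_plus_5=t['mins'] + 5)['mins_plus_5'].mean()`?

merge on 'player' (how='left') → 7 rows:
   games player  points  mins
0     39    Amy      50   NaN
1     10    Amy      12   NaN
2     23   Sara      38  20.0
3     19   Sara      34  20.0
4     42    Amy      34   NaN
5     30    Amy      11   NaN
6     67    Ivy      38  34.0
take 6 rows with smallest points:
   games player  points  mins
5     30    Amy      11   NaN
1     10    Amy      12   NaN
3     19   Sara      34  20.0
4     42    Amy      34   NaN
2     23   Sara      38  20.0
6     67    Ivy      38  34.0
add column mins_plus_5 = t['mins'] + 5:
   games player  points  mins  mins_plus_5
5     30    Amy      11   NaN          NaN
1     10    Amy      12   NaN          NaN
3     19   Sara      34  20.0         25.0
4     42    Amy      34   NaN          NaN
2     23   Sara      38  20.0         25.0
6     67    Ivy      38  34.0         39.0
Taking the mean of column 'mins_plus_5' gives 29.6666666667.

29.6666666667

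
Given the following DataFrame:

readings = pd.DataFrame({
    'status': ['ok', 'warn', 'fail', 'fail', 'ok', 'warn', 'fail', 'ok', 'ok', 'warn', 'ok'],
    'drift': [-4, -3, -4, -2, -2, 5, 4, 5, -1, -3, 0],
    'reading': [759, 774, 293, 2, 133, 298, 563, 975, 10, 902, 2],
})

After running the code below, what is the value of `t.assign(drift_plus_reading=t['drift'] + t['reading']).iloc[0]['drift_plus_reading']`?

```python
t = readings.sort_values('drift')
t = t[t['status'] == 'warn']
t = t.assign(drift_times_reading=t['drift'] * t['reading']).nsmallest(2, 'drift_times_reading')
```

899

sort by drift:
   status  drift  reading
0      ok     -4      759
2    fail     -4      293
1    warn     -3      774
9    warn     -3      902
3    fail     -2        2
4      ok     -2      133
8      ok     -1       10
10     ok      0        2
6    fail      4      563
5    warn      5      298
7      ok      5      975
filter rows where status == 'warn':
  status  drift  reading
1   warn     -3      774
9   warn     -3      902
5   warn      5      298
add column drift_times_reading = t['drift'] * t['reading']:
  status  drift  reading  drift_times_reading
1   warn     -3      774                -2322
9   warn     -3      902                -2706
5   warn      5      298                 1490
take 2 rows with smallest drift_times_reading:
  status  drift  reading  drift_times_reading
9   warn     -3      902                -2706
1   warn     -3      774                -2322
add column drift_plus_reading = t['drift'] + t['reading']:
  status  drift  reading  drift_times_reading  drift_plus_reading
9   warn     -3      902                -2706                 899
1   warn     -3      774                -2322                 771
Then the value at position 0, column 'drift_plus_reading': 899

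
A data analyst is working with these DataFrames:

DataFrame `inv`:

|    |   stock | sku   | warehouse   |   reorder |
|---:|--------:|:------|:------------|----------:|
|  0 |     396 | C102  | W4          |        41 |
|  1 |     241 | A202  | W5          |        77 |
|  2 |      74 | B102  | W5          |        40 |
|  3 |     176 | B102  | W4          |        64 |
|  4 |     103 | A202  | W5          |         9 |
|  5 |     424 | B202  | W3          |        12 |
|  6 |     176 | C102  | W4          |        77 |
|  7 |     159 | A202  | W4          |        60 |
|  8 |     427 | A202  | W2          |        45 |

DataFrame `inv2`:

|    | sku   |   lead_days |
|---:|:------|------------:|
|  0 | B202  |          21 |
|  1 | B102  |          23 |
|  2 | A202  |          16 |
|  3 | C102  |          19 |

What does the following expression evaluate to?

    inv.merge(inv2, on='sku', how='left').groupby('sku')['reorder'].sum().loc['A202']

191

merge on 'sku' (how='left') → 9 rows:
   stock   sku warehouse  reorder  lead_days
0    396  C102        W4       41         19
1    241  A202        W5       77         16
2     74  B102        W5       40         23
3    176  B102        W4       64         23
4    103  A202        W5        9         16
5    424  B202        W3       12         21
6    176  C102        W4       77         19
7    159  A202        W4       60         16
8    427  A202        W2       45         16
group by sku, sum of reorder:
sku
A202    191
B102    104
B202     12
C102    118
Name: reorder, dtype: int64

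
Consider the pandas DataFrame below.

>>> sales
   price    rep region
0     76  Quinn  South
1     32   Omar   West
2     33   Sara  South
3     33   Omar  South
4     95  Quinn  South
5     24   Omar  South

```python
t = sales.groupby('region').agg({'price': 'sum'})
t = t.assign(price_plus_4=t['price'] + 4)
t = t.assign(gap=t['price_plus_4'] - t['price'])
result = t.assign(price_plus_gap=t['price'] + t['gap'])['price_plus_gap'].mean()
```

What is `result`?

group by region, sum of price:
        price
region       
South     261
West       32
add column price_plus_4 = t['price'] + 4:
        price  price_plus_4
region                     
South     261           265
West       32            36
add column gap = t['price_plus_4'] - t['price']:
        price  price_plus_4  gap
region                          
South     261           265    4
West       32            36    4
add column price_plus_gap = t['price'] + t['gap']:
        price  price_plus_4  gap  price_plus_gap
region                                          
South     261           265    4             265
West       32            36    4              36
Reading off the mean of column 'price_plus_gap', we get 150.5.

150.5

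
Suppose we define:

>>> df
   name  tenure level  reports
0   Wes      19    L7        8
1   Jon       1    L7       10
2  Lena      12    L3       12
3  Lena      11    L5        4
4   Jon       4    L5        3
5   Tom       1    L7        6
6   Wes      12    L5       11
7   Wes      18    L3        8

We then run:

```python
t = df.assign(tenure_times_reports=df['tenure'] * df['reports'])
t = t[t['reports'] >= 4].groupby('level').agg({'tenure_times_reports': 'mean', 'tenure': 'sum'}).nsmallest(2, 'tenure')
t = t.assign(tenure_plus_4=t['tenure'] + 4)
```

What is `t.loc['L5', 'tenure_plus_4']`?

27

add column tenure_times_reports = df['tenure'] * df['reports']:
   name  tenure level  reports  tenure_times_reports
0   Wes      19    L7        8                   152
1   Jon       1    L7       10                    10
2  Lena      12    L3       12                   144
3  Lena      11    L5        4                    44
4   Jon       4    L5        3                    12
5   Tom       1    L7        6                     6
6   Wes      12    L5       11                   132
7   Wes      18    L3        8                   144
filter rows where reports >= 4:
   name  tenure level  reports  tenure_times_reports
0   Wes      19    L7        8                   152
1   Jon       1    L7       10                    10
2  Lena      12    L3       12                   144
3  Lena      11    L5        4                    44
5   Tom       1    L7        6                     6
6   Wes      12    L5       11                   132
7   Wes      18    L3        8                   144
group by level: mean(tenure_times_reports), sum(tenure):
       tenure_times_reports  tenure
level                              
L3                    144.0      30
L5                     88.0      23
L7                     56.0      21
take 2 rows with smallest tenure:
       tenure_times_reports  tenure
level                              
L7                     56.0      21
L5                     88.0      23
add column tenure_plus_4 = t['tenure'] + 4:
       tenure_times_reports  tenure  tenure_plus_4
level                                             
L7                     56.0      21             25
L5                     88.0      23             27
Taking the value at row 'L5', column 'tenure_plus_4' gives 27.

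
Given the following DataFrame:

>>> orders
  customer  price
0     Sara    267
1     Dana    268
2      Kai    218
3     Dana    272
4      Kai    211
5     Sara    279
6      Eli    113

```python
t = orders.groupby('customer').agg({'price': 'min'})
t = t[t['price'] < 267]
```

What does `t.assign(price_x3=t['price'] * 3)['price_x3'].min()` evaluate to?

339

group by customer, min of price:
          price
customer       
Dana        268
Eli         113
Kai         211
Sara        267
filter rows where price < 267:
          price
customer       
Eli         113
Kai         211
add column price_x3 = t['price'] * 3:
          price  price_x3
customer                 
Eli         113       339
Kai         211       633
So min() = 339.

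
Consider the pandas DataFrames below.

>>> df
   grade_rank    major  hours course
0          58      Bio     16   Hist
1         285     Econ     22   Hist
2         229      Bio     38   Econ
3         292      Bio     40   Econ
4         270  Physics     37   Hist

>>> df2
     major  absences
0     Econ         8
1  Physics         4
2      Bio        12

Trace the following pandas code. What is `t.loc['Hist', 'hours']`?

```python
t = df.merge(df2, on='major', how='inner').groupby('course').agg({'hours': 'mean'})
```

25.0

merge on 'major' (how='inner') → 5 rows:
   grade_rank    major  hours course  absences
0          58      Bio     16   Hist        12
1         285     Econ     22   Hist         8
2         229      Bio     38   Econ        12
3         292      Bio     40   Econ        12
4         270  Physics     37   Hist         4
group by course, mean of hours:
        hours
course       
Econ     39.0
Hist     25.0
Hence 25.0.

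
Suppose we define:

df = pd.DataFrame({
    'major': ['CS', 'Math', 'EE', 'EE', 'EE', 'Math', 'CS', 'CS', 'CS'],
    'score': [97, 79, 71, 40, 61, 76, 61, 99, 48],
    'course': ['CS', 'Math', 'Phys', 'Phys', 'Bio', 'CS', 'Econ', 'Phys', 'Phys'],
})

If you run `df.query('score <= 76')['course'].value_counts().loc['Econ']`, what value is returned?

1

filter rows where score <= 76:
  major  score course
2    EE     71   Phys
3    EE     40   Phys
4    EE     61    Bio
5  Math     76     CS
6    CS     61   Econ
8    CS     48   Phys
value_counts of course:
course
Phys    3
Bio     1
CS      1
Econ    1
Name: count, dtype: int64
The value at index 'Econ' is 1.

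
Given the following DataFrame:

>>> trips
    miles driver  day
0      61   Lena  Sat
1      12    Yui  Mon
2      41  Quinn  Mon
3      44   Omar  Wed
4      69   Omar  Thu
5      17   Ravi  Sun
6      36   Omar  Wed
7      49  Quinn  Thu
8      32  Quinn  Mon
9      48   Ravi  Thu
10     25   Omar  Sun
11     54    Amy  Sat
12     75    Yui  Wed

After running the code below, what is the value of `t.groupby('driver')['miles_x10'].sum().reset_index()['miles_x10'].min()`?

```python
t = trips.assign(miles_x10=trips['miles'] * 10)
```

540

add column miles_x10 = trips['miles'] * 10:
    miles driver  day  miles_x10
0      61   Lena  Sat        610
1      12    Yui  Mon        120
2      41  Quinn  Mon        410
3      44   Omar  Wed        440
4      69   Omar  Thu        690
5      17   Ravi  Sun        170
6      36   Omar  Wed        360
7      49  Quinn  Thu        490
8      32  Quinn  Mon        320
9      48   Ravi  Thu        480
10     25   Omar  Sun        250
11     54    Amy  Sat        540
12     75    Yui  Wed        750
group by driver, sum of miles_x10:
driver
Amy       540
Lena      610
Omar     1740
Quinn    1220
Ravi      650
Yui       870
Name: miles_x10, dtype: int64
reset_index():
  driver  miles_x10
0    Amy        540
1   Lena        610
2   Omar       1740
3  Quinn       1220
4   Ravi        650
5    Yui        870
min of column 'miles_x10' → 540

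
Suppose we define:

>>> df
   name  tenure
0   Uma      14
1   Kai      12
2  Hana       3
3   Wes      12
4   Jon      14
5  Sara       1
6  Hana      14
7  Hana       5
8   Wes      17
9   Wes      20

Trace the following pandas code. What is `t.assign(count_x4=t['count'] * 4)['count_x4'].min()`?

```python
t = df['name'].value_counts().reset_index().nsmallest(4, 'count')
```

4

value_counts of name:
name
Hana    3
Wes     3
Uma     1
Kai     1
Jon     1
Sara    1
Name: count, dtype: int64
reset_index():
   name  count
0  Hana      3
1   Wes      3
2   Uma      1
3   Kai      1
4   Jon      1
5  Sara      1
take 4 rows with smallest count:
   name  count
2   Uma      1
3   Kai      1
4   Jon      1
5  Sara      1
add column count_x4 = t['count'] * 4:
   name  count  count_x4
2   Uma      1         4
3   Kai      1         4
4   Jon      1         4
5  Sara      1         4
Then the min of column 'count_x4': 4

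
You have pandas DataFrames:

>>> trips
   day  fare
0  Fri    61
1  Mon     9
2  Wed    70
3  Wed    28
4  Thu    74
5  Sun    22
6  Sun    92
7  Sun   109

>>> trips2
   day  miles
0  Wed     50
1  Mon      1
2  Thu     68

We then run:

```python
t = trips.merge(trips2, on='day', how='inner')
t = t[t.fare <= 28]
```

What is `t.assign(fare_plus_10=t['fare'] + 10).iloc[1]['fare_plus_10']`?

merge on 'day' (how='inner') → 4 rows:
   day  fare  miles
0  Mon     9      1
1  Wed    70     50
2  Wed    28     50
3  Thu    74     68
filter rows where fare <= 28:
   day  fare  miles
0  Mon     9      1
2  Wed    28     50
add column fare_plus_10 = t['fare'] + 10:
   day  fare  miles  fare_plus_10
0  Mon     9      1            19
2  Wed    28     50            38
Then the value at position 1, column 'fare_plus_10': 38

38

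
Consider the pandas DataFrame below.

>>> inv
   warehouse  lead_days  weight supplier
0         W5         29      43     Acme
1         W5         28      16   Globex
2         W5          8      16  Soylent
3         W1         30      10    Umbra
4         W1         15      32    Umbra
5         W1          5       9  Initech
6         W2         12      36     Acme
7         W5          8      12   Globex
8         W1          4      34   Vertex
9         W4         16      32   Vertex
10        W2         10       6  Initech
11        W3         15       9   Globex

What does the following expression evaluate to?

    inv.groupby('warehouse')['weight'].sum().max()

87

group by warehouse, sum of weight:
warehouse
W1    85
W2    42
W3     9
W4    32
W5    87
Name: weight, dtype: int64
The max of the resulting series is 87.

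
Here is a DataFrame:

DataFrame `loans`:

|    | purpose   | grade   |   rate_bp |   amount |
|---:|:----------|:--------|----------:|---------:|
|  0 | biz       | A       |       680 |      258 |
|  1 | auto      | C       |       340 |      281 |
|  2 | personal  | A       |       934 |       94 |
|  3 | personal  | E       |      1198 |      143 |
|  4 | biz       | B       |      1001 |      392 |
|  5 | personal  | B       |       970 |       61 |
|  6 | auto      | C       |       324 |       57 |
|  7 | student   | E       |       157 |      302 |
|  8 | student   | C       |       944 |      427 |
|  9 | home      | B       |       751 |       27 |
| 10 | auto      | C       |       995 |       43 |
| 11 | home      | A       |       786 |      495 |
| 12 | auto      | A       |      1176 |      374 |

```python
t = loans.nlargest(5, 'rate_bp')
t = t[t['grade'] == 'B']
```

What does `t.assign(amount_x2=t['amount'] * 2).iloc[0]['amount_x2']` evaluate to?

take 5 rows with largest rate_bp:
     purpose grade  rate_bp  amount
3   personal     E     1198     143
12      auto     A     1176     374
4        biz     B     1001     392
10      auto     C      995      43
5   personal     B      970      61
filter rows where grade == 'B':
    purpose grade  rate_bp  amount
4       biz     B     1001     392
5  personal     B      970      61
add column amount_x2 = t['amount'] * 2:
    purpose grade  rate_bp  amount  amount_x2
4       biz     B     1001     392        784
5  personal     B      970      61        122
Taking the value at position 0, column 'amount_x2' gives 784.

784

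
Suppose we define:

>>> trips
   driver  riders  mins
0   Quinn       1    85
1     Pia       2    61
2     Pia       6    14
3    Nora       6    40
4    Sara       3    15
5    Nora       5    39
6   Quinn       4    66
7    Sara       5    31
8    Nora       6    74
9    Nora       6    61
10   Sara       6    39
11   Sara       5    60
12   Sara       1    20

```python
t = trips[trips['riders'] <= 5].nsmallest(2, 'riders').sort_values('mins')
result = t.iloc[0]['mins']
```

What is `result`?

filter rows where riders <= 5:
   driver  riders  mins
0   Quinn       1    85
1     Pia       2    61
4    Sara       3    15
5    Nora       5    39
6   Quinn       4    66
7    Sara       5    31
11   Sara       5    60
12   Sara       1    20
take 2 rows with smallest riders:
   driver  riders  mins
0   Quinn       1    85
12   Sara       1    20
sort by mins:
   driver  riders  mins
12   Sara       1    20
0   Quinn       1    85
Then the value at position 0, column 'mins': 20

20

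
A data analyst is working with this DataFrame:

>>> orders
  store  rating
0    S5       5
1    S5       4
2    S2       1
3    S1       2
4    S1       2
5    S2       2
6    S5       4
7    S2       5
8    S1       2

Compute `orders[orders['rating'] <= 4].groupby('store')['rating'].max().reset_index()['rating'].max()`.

filter rows where rating <= 4:
  store  rating
1    S5       4
2    S2       1
3    S1       2
4    S1       2
5    S2       2
6    S5       4
8    S1       2
group by store, max of rating:
store
S1    2
S2    2
S5    4
Name: rating, dtype: int64
reset_index():
  store  rating
0    S1       2
1    S2       2
2    S5       4
So max() = 4.

4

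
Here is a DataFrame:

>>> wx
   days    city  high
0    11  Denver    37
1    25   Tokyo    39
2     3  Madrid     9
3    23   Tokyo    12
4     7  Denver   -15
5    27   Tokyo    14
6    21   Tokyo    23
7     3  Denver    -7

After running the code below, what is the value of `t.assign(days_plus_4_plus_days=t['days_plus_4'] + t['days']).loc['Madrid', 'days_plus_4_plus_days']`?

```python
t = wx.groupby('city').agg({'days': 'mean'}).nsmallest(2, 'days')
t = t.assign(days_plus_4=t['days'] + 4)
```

10.0

group by city, mean of days:
        days
city        
Denver   7.0
Madrid   3.0
Tokyo   24.0
take 2 rows with smallest days:
        days
city        
Madrid   3.0
Denver   7.0
add column days_plus_4 = t['days'] + 4:
        days  days_plus_4
city                     
Madrid   3.0          7.0
Denver   7.0         11.0
add column days_plus_4_plus_days = t['days_plus_4'] + t['days']:
        days  days_plus_4  days_plus_4_plus_days
city                                            
Madrid   3.0          7.0                   10.0
Denver   7.0         11.0                   18.0
Finally, value at row 'Madrid', column 'days_plus_4_plus_days' = 10.0.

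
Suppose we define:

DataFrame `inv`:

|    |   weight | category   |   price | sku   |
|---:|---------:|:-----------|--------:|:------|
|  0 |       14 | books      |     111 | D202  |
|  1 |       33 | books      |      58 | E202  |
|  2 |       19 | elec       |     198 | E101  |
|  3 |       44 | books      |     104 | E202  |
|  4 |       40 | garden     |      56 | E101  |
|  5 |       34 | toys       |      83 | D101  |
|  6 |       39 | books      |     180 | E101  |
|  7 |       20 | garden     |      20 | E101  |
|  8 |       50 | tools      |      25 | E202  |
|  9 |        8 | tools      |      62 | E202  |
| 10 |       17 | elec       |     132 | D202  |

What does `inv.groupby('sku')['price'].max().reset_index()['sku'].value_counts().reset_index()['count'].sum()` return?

4

group by sku, max of price:
sku
D101     83
D202    132
E101    198
E202    104
Name: price, dtype: int64
reset_index():
    sku  price
0  D101     83
1  D202    132
2  E101    198
3  E202    104
value_counts of sku:
sku
D101    1
D202    1
E101    1
E202    1
Name: count, dtype: int64
reset_index():
    sku  count
0  D101      1
1  D202      1
2  E101      1
3  E202      1
Reading off the sum of column 'count', we get 4.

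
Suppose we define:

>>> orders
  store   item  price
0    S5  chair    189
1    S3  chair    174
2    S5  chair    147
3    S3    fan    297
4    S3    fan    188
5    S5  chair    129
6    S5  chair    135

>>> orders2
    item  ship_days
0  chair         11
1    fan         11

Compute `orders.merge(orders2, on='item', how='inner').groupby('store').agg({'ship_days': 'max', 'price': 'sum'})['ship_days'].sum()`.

merge on 'item' (how='inner') → 7 rows:
  store   item  price  ship_days
0    S5  chair    189         11
1    S3  chair    174         11
2    S5  chair    147         11
3    S3    fan    297         11
4    S3    fan    188         11
5    S5  chair    129         11
6    S5  chair    135         11
group by store: max(ship_days), sum(price):
       ship_days  price
store                  
S3            11    659
S5            11    600
sum of column 'ship_days' → 22

22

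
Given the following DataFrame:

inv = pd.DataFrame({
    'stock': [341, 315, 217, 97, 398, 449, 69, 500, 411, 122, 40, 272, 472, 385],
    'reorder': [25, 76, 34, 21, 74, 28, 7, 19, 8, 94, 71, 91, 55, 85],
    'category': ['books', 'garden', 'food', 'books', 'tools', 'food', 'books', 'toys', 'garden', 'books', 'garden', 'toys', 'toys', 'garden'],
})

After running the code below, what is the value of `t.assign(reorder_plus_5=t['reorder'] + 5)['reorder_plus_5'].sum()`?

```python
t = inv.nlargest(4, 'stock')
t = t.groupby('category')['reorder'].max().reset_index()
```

take 4 rows with largest stock:
    stock  reorder category
7     500       19     toys
12    472       55     toys
5     449       28     food
8     411        8   garden
group by category, max of reorder:
category
food      28
garden     8
toys      55
Name: reorder, dtype: int64
reset_index():
  category  reorder
0     food       28
1   garden        8
2     toys       55
add column reorder_plus_5 = t['reorder'] + 5:
  category  reorder  reorder_plus_5
0     food       28              33
1   garden        8              13
2     toys       55              60

106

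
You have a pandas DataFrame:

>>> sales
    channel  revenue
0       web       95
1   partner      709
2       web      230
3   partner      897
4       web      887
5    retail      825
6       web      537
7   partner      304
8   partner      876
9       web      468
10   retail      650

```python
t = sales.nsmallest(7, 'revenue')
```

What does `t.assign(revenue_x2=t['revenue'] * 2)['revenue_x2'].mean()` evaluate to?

855.142857143

take 7 rows with smallest revenue:
    channel  revenue
0       web       95
2       web      230
7   partner      304
9       web      468
6       web      537
10   retail      650
1   partner      709
add column revenue_x2 = t['revenue'] * 2:
    channel  revenue  revenue_x2
0       web       95         190
2       web      230         460
7   partner      304         608
9       web      468         936
6       web      537        1074
10   retail      650        1300
1   partner      709        1418
mean of column 'revenue_x2' → 855.142857143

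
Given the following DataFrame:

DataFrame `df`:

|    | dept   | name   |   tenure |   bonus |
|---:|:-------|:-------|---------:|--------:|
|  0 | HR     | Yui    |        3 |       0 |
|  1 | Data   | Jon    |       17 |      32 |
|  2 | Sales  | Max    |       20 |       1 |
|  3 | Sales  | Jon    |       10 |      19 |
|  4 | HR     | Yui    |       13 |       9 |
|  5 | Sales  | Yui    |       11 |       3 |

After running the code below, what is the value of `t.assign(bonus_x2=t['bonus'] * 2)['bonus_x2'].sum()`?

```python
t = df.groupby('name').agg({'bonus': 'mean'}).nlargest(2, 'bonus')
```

group by name, mean of bonus:
      bonus
name       
Jon    25.5
Max     1.0
Yui     4.0
take 2 rows with largest bonus:
      bonus
name       
Jon    25.5
Yui     4.0
add column bonus_x2 = t['bonus'] * 2:
      bonus  bonus_x2
name                 
Jon    25.5      51.0
Yui     4.0       8.0
Taking the sum of column 'bonus_x2' gives 59.0.

59.0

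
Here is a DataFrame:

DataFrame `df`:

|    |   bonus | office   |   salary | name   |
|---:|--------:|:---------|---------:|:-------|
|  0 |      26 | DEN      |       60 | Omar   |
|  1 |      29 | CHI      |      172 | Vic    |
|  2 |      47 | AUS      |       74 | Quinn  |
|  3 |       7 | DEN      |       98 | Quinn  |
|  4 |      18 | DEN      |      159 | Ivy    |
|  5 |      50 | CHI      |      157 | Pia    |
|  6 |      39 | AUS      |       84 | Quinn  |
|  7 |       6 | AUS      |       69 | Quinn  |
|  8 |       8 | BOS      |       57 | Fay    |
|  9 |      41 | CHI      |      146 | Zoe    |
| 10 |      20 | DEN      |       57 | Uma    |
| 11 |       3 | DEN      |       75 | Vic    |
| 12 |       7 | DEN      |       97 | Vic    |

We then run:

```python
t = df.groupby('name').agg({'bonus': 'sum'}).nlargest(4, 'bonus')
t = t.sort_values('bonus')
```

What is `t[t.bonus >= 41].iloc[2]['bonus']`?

group by name, sum of bonus:
       bonus
name        
Fay        8
Ivy       18
Omar      26
Pia       50
Quinn     99
Uma       20
Vic       39
Zoe       41
take 4 rows with largest bonus:
       bonus
name        
Quinn     99
Pia       50
Zoe       41
Vic       39
sort by bonus:
       bonus
name        
Vic       39
Zoe       41
Pia       50
Quinn     99
filter rows where bonus >= 41:
       bonus
name        
Zoe       41
Pia       50
Quinn     99
The value at position 2, column 'bonus' is 99.

99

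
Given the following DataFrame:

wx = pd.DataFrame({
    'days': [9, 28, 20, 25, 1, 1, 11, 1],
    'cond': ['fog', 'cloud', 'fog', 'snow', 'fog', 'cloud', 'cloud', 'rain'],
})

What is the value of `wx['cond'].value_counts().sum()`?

value_counts of cond:
cond
fog      3
cloud    3
snow     1
rain     1
Name: count, dtype: int64
Then the sum of the resulting series: 8

8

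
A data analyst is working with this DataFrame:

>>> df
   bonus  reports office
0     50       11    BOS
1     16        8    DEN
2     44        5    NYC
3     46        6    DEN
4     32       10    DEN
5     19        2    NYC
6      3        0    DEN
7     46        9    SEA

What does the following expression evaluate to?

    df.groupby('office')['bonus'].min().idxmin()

group by office, min of bonus:
office
BOS    50
DEN     3
NYC    19
SEA    46
Name: bonus, dtype: int64
label with the smallest value → DEN

DEN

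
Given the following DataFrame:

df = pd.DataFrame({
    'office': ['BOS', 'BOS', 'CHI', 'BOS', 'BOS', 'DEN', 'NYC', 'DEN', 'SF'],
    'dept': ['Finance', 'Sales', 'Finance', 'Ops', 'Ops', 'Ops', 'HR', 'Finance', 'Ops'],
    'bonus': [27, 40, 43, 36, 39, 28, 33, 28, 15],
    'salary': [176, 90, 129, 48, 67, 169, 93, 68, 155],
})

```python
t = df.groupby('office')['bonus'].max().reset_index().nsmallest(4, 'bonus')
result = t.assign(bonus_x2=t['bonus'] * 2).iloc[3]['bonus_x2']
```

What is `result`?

group by office, max of bonus:
office
BOS    40
CHI    43
DEN    28
NYC    33
SF     15
Name: bonus, dtype: int64
reset_index():
  office  bonus
0    BOS     40
1    CHI     43
2    DEN     28
3    NYC     33
4     SF     15
take 4 rows with smallest bonus:
  office  bonus
4     SF     15
2    DEN     28
3    NYC     33
0    BOS     40
add column bonus_x2 = t['bonus'] * 2:
  office  bonus  bonus_x2
4     SF     15        30
2    DEN     28        56
3    NYC     33        66
0    BOS     40        80
Finally, value at position 3, column 'bonus_x2' = 80.

80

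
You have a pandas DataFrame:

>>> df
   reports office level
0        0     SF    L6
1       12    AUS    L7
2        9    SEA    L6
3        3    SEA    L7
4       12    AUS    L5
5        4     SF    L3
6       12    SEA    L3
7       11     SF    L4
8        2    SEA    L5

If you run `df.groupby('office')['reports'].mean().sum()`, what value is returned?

group by office, mean of reports:
office
AUS    12.0
SEA     6.5
SF      5.0
Name: reports, dtype: float64
Finally, sum of the resulting series = 23.5.

23.5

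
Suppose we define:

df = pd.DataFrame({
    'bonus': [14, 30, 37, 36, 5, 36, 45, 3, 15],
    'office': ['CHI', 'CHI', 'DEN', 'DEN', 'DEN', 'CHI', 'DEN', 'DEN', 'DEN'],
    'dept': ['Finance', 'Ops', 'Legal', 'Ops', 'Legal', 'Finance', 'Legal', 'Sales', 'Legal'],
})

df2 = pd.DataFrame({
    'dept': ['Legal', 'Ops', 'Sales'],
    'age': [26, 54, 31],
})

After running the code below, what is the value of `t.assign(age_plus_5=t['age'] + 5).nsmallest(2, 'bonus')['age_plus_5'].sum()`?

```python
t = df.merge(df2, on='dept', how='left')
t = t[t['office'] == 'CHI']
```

merge on 'dept' (how='left') → 9 rows:
   bonus office     dept   age
0     14    CHI  Finance   NaN
1     30    CHI      Ops  54.0
2     37    DEN    Legal  26.0
3     36    DEN      Ops  54.0
4      5    DEN    Legal  26.0
5     36    CHI  Finance   NaN
6     45    DEN    Legal  26.0
7      3    DEN    Sales  31.0
8     15    DEN    Legal  26.0
filter rows where office == 'CHI':
   bonus office     dept   age
0     14    CHI  Finance   NaN
1     30    CHI      Ops  54.0
5     36    CHI  Finance   NaN
add column age_plus_5 = t['age'] + 5:
   bonus office     dept   age  age_plus_5
0     14    CHI  Finance   NaN         NaN
1     30    CHI      Ops  54.0        59.0
5     36    CHI  Finance   NaN         NaN
take 2 rows with smallest bonus:
   bonus office     dept   age  age_plus_5
0     14    CHI  Finance   NaN         NaN
1     30    CHI      Ops  54.0        59.0

59.0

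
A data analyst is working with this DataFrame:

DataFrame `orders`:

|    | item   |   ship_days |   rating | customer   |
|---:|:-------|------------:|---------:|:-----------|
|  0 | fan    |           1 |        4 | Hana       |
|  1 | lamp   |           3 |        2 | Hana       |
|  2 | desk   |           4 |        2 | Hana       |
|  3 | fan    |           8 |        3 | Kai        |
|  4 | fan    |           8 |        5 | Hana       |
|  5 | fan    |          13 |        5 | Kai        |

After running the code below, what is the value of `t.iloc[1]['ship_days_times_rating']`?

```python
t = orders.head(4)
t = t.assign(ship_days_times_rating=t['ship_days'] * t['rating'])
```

take first 4 rows:
   item  ship_days  rating customer
0   fan          1       4     Hana
1  lamp          3       2     Hana
2  desk          4       2     Hana
3   fan          8       3      Kai
add column ship_days_times_rating = t['ship_days'] * t['rating']:
   item  ship_days  rating customer  ship_days_times_rating
0   fan          1       4     Hana                       4
1  lamp          3       2     Hana                       6
2  desk          4       2     Hana                       8
3   fan          8       3      Kai                      24
Hence 6.

6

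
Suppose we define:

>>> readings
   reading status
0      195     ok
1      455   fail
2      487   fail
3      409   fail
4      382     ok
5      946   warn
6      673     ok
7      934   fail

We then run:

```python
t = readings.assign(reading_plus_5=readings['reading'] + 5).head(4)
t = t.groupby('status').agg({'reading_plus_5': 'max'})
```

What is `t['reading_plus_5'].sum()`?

692

add column reading_plus_5 = readings['reading'] + 5:
   reading status  reading_plus_5
0      195     ok             200
1      455   fail             460
2      487   fail             492
3      409   fail             414
4      382     ok             387
5      946   warn             951
6      673     ok             678
7      934   fail             939
take first 4 rows:
   reading status  reading_plus_5
0      195     ok             200
1      455   fail             460
2      487   fail             492
3      409   fail             414
group by status, max of reading_plus_5:
        reading_plus_5
status                
fail               492
ok                 200
Reading off the sum of column 'reading_plus_5', we get 692.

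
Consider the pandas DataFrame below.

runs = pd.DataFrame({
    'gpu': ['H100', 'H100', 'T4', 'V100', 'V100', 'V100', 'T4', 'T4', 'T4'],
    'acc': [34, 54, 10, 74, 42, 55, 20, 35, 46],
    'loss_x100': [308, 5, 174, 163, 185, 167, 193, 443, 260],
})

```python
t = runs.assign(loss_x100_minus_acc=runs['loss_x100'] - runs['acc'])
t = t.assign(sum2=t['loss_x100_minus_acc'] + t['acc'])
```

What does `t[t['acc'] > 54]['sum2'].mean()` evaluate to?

165.0

add column loss_x100_minus_acc = runs['loss_x100'] - runs['acc']:
    gpu  acc  loss_x100  loss_x100_minus_acc
0  H100   34        308                  274
1  H100   54          5                  -49
2    T4   10        174                  164
3  V100   74        163                   89
4  V100   42        185                  143
5  V100   55        167                  112
6    T4   20        193                  173
7    T4   35        443                  408
8    T4   46        260                  214
add column sum2 = t['loss_x100_minus_acc'] + t['acc']:
    gpu  acc  loss_x100  loss_x100_minus_acc  sum2
0  H100   34        308                  274   308
1  H100   54          5                  -49     5
2    T4   10        174                  164   174
3  V100   74        163                   89   163
4  V100   42        185                  143   185
5  V100   55        167                  112   167
6    T4   20        193                  173   193
7    T4   35        443                  408   443
8    T4   46        260                  214   260
filter rows where acc > 54:
    gpu  acc  loss_x100  loss_x100_minus_acc  sum2
3  V100   74        163                   89   163
5  V100   55        167                  112   167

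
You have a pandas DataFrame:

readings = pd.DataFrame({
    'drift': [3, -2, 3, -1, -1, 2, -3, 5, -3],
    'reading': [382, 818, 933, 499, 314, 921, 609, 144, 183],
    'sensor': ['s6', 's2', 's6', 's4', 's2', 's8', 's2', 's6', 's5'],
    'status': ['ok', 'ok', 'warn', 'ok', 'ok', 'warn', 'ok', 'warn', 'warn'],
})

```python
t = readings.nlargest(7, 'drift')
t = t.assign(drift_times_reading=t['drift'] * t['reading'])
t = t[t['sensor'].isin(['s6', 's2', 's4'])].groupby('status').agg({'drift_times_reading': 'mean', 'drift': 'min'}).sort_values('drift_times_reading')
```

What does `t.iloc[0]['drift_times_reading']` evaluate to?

take 7 rows with largest drift:
   drift  reading sensor status
7      5      144     s6   warn
0      3      382     s6     ok
2      3      933     s6   warn
5      2      921     s8   warn
3     -1      499     s4     ok
4     -1      314     s2     ok
1     -2      818     s2     ok
add column drift_times_reading = t['drift'] * t['reading']:
   drift  reading sensor status  drift_times_reading
7      5      144     s6   warn                  720
0      3      382     s6     ok                 1146
2      3      933     s6   warn                 2799
5      2      921     s8   warn                 1842
3     -1      499     s4     ok                 -499
4     -1      314     s2     ok                 -314
1     -2      818     s2     ok                -1636
filter rows where sensor in ['s6', 's2', 's4']:
   drift  reading sensor status  drift_times_reading
7      5      144     s6   warn                  720
0      3      382     s6     ok                 1146
2      3      933     s6   warn                 2799
3     -1      499     s4     ok                 -499
4     -1      314     s2     ok                 -314
1     -2      818     s2     ok                -1636
group by status: mean(drift_times_reading), min(drift):
        drift_times_reading  drift
status                            
ok                  -325.75     -2
warn                1759.50      3
sort by drift_times_reading:
        drift_times_reading  drift
status                            
ok                  -325.75     -2
warn                1759.50      3
value at position 0, column 'drift_times_reading' → -325.75

-325.75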